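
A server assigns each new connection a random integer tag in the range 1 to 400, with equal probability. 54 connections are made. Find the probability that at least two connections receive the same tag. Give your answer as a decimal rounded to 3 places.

It's easier to compute the probability that all 54 are distinct.
P(all distinct) = 400/400 · 399/400 · ··· · 347/400 ≈ 0.024.
So the probability of at least one match is 1 − 0.024 = 0.976.

0.976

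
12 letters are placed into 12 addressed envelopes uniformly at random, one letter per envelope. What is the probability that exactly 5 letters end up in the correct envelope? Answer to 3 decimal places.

0.003

Choose which 5 of the 12 are fixed: C(12,5) = 792 ways.
The remaining 7 must have no fixed point: D(7) = 1854.
P = 792·1854/479001600 = 103/33600 ≈ 0.003.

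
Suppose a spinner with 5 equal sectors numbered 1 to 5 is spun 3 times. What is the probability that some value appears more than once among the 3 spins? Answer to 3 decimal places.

P(all 3 different) = 5/5 · 4/5 · ··· · 3/5 ≈ 0.480.
P(at least two equal) = 1 − 0.480 = 0.520.

0.520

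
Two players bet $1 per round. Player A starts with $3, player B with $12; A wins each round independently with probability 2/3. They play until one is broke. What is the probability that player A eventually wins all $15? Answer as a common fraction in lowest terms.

4096/4681

Let r = q/p = (1/3)/(2/3) = 1/2. The recurrence P(i) = p·P(i+1) + q·P(i−1) with P(0)=0, P(15)=1 gives P(i) = (1 − r^i)/(1 − r^15).
P(3) = (1 − (1/2)^3) / (1 − (1/2)^15) = 4096/4681.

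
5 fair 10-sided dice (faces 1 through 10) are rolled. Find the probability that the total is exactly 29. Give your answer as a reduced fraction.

There are 10^5 = 100000 equally likely outcomes.
The number of ordered 5-tuples from {1,…,10} summing to 29 is 5875.
P(sum = 29) = 5875/100000 = 47/800.

47/800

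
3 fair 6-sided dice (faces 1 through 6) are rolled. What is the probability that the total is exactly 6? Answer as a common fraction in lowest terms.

There are 6^3 = 216 equally likely outcomes.
The number of ordered 3-tuples from {1,…,6} summing to 6 is 10.
P(sum = 6) = 10/216 = 5/108.

5/108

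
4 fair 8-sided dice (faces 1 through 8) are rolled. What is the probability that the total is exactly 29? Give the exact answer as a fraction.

5/1024

There are 8^4 = 4096 equally likely outcomes.
The number of ordered 4-tuples from {1,…,8} summing to 29 is 20.
P(sum = 29) = 20/4096 = 5/1024.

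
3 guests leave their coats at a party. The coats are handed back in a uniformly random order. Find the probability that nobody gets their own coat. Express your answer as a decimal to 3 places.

This is the derangement probability: permutations of 3 with no fixed point.
D(3) = 3! · (1 − 1/1! + 1/2! − ··· + (−1)^3/3!) = 2.
P = 2/6 = 1/3 ≈ 0.333.

0.333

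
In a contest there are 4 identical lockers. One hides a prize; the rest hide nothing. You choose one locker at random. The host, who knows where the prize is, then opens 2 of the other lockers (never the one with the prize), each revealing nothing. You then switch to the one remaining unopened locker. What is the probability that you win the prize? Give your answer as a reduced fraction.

Your original locker holds the prize with probability 1/4, so the other 3 collectively hold it with probability 3/4.
The host can always find 2 empty lockers to open, so the reveals don't change that 3/4; it is now spread over the 1 remaining unopened locker.
P(win by switching) = (3/4) · (1/1) = 3/4.

3/4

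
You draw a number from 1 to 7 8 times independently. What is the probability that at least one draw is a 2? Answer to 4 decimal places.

0.7086

P(no draw is a 2) = (6/7)^8 ≈ 0.2914.
P(at least one) = 1 − 0.2914 = 0.7086.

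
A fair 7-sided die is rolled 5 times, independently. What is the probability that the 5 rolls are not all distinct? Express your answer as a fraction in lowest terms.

P(all 5 different) = 7/7 · 6/7 · ··· · 3/7 = 360/2401.
P(at least two equal) = 1 − 360/2401 = 2041/2401.

2041/2401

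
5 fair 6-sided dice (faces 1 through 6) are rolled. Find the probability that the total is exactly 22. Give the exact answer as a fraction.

35/648

There are 6^5 = 7776 equally likely outcomes.
The number of ordered 5-tuples from {1,…,6} summing to 22 is 420.
P(sum = 22) = 420/7776 = 35/648.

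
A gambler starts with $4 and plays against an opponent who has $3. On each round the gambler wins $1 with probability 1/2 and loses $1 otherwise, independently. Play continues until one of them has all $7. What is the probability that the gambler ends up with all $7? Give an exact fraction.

4/7

With a fair step, P(i) = ½P(i−1) + ½P(i+1) with P(0)=0, P(7)=1 has the linear solution P(i) = i/7.
P(4) = 4/7.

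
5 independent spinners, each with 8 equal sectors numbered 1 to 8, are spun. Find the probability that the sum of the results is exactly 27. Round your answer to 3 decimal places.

0.053

There are 8^5 = 32768 equally likely outcomes.
The number of ordered 5-tuples from {1,…,8} summing to 27 is 1750.
P(sum = 27) = 1750/32768 = 875/16384 ≈ 0.053.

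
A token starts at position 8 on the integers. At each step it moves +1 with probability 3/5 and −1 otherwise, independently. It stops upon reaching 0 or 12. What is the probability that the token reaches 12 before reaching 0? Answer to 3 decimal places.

Let r = q/p = (2/5)/(3/5) = 2/3. The recurrence P(i) = p·P(i+1) + q·P(i−1) with P(0)=0, P(12)=1 gives P(i) = (1 − r^i)/(1 − r^12).
P(8) = (1 − (2/3)^8) / (1 − (2/3)^12) = 7857/8113 ≈ 0.968.

0.968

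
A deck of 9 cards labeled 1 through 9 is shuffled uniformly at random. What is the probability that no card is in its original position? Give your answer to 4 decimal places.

This is the derangement probability: permutations of 9 with no fixed point.
D(9) = 9! · (1 − 1/1! + 1/2! − ··· + (−1)^9/9!) = 133496.
P = 133496/362880 = 16687/45360 ≈ 0.3679.

0.3679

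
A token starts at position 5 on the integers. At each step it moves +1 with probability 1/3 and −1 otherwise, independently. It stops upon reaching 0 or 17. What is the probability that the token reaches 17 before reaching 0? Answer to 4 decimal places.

0.0002

Let r = q/p = (2/3)/(1/3) = 2. The recurrence P(i) = p·P(i+1) + q·P(i−1) with P(0)=0, P(17)=1 gives P(i) = (1 − r^i)/(1 − r^17).
P(5) = (1 − (2)^5) / (1 − (2)^17) = 31/131071 ≈ 0.0002.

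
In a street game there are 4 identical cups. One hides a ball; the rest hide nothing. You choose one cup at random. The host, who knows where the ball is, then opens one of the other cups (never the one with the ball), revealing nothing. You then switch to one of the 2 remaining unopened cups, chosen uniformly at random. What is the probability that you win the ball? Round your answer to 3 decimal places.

Your original cup holds the ball with probability 1/4, so the other 3 collectively hold it with probability 3/4.
The host can always find an empty cup to open, so this doesn't change that 3/4; it is now spread over the 2 remaining unopened cups.
P(win by switching) = (3/4) · (1/2) = 3/8 ≈ 0.375.

0.375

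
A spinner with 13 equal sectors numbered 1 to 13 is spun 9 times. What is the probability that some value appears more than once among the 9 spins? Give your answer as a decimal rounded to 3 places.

P(all 9 different) = 13/13 · 12/13 · ··· · 5/13 ≈ 0.024.
P(at least two equal) = 1 − 0.024 = 0.976.

0.976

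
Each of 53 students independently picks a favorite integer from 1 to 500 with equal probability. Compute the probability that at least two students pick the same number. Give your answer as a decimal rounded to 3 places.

0.943

It's easier to compute the probability that all 53 are distinct.
P(all distinct) = 500/500 · 499/500 · ··· · 448/500 ≈ 0.057.
So the probability of at least one match is 1 − 0.057 = 0.943.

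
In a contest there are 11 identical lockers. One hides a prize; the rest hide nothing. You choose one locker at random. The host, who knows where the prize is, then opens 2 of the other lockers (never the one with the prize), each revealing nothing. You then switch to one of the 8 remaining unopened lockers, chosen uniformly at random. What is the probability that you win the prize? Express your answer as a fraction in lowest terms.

5/44

Your original locker holds the prize with probability 1/11, so the other 10 collectively hold it with probability 10/11.
The host can always find 2 empty lockers to open, so the reveals don't change that 10/11; it is now spread over the 8 remaining unopened lockers.
P(win by switching) = (10/11) · (1/8) = 5/44.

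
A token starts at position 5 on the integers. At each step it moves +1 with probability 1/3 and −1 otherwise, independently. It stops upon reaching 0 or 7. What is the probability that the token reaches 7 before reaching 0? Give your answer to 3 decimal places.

0.244

Let r = q/p = (2/3)/(1/3) = 2. The recurrence P(i) = p·P(i+1) + q·P(i−1) with P(0)=0, P(7)=1 gives P(i) = (1 − r^i)/(1 − r^7).
P(5) = (1 − (2)^5) / (1 − (2)^7) = 31/127 ≈ 0.244.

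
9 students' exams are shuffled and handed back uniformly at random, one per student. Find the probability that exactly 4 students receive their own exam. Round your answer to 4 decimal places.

0.0153

Choose which 4 of the 9 are fixed: C(9,4) = 126 ways.
The remaining 5 must have no fixed point: D(5) = 44.
P = 126·44/362880 = 11/720 ≈ 0.0153.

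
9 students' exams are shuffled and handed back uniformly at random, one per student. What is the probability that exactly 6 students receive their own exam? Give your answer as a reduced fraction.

1/2160

Choose which 6 of the 9 are fixed: C(9,6) = 84 ways.
The remaining 3 must have no fixed point: D(3) = 2.
P = 84·2/362880 = 1/2160.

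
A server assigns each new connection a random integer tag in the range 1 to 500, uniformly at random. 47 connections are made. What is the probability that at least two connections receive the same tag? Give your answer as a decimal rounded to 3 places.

0.893

It's easier to compute the probability that all 47 are distinct.
P(all distinct) = 500/500 · 499/500 · ··· · 454/500 ≈ 0.107.
So the probability of at least one match is 1 − 0.107 = 0.893.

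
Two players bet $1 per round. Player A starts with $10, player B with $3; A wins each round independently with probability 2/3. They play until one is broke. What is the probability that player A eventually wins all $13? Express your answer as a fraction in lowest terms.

Let r = q/p = (1/3)/(2/3) = 1/2. The recurrence P(i) = p·P(i+1) + q·P(i−1) with P(0)=0, P(13)=1 gives P(i) = (1 − r^i)/(1 − r^13).
P(10) = (1 − (1/2)^10) / (1 − (1/2)^13) = 8184/8191.

8184/8191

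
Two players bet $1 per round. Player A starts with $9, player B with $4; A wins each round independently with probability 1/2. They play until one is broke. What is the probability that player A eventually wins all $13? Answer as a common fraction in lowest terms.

9/13

With a fair step, P(i) = ½P(i−1) + ½P(i+1) with P(0)=0, P(13)=1 has the linear solution P(i) = i/13.
P(9) = 9/13.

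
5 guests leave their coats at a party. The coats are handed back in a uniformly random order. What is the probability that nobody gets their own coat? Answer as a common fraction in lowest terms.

11/30

This is the derangement probability: permutations of 5 with no fixed point.
D(5) = 5! · (1 − 1/1! + 1/2! − ··· + (−1)^5/5!) = 44.
P = 44/120 = 11/30.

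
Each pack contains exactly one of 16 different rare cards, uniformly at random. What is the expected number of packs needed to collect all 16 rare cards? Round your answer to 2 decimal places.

After i distinct types are collected, each trial gives a new one with probability (16−i)/16, so the expected wait for the next new type is 16/(16−i).
E = 16/16 + 16/15 + 16/14 + 16/13 + 16/12 + 16/11 + 16/10 + 16/9 + 16/8 + 16/7 + 16/6 + 16/5 + 16/4 + 16/3 + 16/2 + 16/1 = 2436559/45045 ≈ 54.09.

54.09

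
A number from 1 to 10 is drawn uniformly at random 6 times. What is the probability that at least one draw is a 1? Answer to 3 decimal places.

0.469

P(no draw is a 1) = (9/10)^6 ≈ 0.531.
P(at least one) = 1 − 0.531 = 0.469.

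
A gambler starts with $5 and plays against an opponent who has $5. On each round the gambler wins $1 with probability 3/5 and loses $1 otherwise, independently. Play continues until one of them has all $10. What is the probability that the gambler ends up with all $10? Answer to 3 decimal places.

0.884

Let r = q/p = (2/5)/(3/5) = 2/3. The recurrence P(i) = p·P(i+1) + q·P(i−1) with P(0)=0, P(10)=1 gives P(i) = (1 − r^i)/(1 − r^10).
P(5) = (1 − (2/3)^5) / (1 − (2/3)^10) = 243/275 ≈ 0.884.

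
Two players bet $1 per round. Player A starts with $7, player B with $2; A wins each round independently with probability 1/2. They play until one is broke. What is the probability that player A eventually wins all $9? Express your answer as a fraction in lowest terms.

7/9

With a fair step, P(i) = ½P(i−1) + ½P(i+1) with P(0)=0, P(9)=1 has the linear solution P(i) = i/9.
P(7) = 7/9.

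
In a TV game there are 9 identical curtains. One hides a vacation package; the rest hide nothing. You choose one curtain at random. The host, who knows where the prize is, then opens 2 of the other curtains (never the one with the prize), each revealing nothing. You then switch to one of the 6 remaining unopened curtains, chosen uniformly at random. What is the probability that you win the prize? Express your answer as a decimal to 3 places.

0.148

Your original curtain holds the prize with probability 1/9, so the other 8 collectively hold it with probability 8/9.
The host can always find 2 empty curtains to open, so the reveals don't change that 8/9; it is now spread over the 6 remaining unopened curtains.
P(win by switching) = (8/9) · (1/6) = 4/27 ≈ 0.148.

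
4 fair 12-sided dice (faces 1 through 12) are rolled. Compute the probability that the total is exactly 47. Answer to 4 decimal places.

0.0002

There are 12^4 = 20736 equally likely outcomes.
The number of ordered 4-tuples from {1,…,12} summing to 47 is 4.
P(sum = 47) = 4/20736 = 1/5184 ≈ 0.0002.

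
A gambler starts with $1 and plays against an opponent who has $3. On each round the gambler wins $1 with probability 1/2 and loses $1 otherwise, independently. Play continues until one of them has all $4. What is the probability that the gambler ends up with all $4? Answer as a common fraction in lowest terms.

1/4

With a fair step, P(i) = ½P(i−1) + ½P(i+1) with P(0)=0, P(4)=1 has the linear solution P(i) = i/4.
P(1) = 1/4.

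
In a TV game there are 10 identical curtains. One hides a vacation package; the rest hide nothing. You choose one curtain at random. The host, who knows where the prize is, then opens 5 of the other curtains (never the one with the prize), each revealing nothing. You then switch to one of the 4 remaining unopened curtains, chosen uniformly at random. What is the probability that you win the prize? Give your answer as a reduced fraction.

Your original curtain holds the prize with probability 1/10, so the other 9 collectively hold it with probability 9/10.
The host can always find 5 empty curtains to open, so the reveals don't change that 9/10; it is now spread over the 4 remaining unopened curtains.
P(win by switching) = (9/10) · (1/4) = 9/40.

9/40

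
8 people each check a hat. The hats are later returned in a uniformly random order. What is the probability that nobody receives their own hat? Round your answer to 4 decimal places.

This is the derangement probability: permutations of 8 with no fixed point.
D(8) = 8! · (1 − 1/1! + 1/2! − ··· + (−1)^8/8!) = 14833.
P = 14833/40320 = 2119/5760 ≈ 0.3679.

0.3679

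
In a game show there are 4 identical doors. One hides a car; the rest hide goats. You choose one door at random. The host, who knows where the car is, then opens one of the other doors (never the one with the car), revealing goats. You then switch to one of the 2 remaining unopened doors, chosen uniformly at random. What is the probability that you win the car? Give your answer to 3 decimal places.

Your original door holds the car with probability 1/4, so the other 3 collectively hold it with probability 3/4.
The host can always find an empty door to open, so this doesn't change that 3/4; it is now spread over the 2 remaining unopened doors.
P(win by switching) = (3/4) · (1/2) = 3/8 ≈ 0.375.

0.375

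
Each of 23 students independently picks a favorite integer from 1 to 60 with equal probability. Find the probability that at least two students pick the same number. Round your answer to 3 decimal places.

0.992

It's easier to compute the probability that all 23 are distinct.
P(all distinct) = 60/60 · 59/60 · ··· · 38/60 ≈ 0.008.
So the probability of at least one match is 1 − 0.008 = 0.992.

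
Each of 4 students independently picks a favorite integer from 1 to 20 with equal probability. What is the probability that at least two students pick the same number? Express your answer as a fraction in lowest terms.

1093/4000

It's easier to compute the probability that all 4 are distinct.
P(all distinct) = 20/20 · 19/20 · ··· · 17/20 = 2907/4000.
So the probability of at least one match is 1 − 2907/4000 = 1093/4000.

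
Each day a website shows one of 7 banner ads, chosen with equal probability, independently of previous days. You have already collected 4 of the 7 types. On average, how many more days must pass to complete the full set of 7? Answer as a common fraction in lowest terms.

Starting from 4 distinct types, each trial gives a new one with probability (7−i)/7 when i types are held, so the wait for the next new type is 7/(7−i).
E = 7/3 + 7/2 + 7/1 = 77/6.

77/6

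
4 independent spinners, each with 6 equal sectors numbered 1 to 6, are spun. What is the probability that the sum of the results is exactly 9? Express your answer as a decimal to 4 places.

There are 6^4 = 1296 equally likely outcomes.
The number of ordered 4-tuples from {1,…,6} summing to 9 is 56.
P(sum = 9) = 56/1296 = 7/162 ≈ 0.0432.

0.0432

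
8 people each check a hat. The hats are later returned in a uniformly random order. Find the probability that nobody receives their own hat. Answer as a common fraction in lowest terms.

This is the derangement probability: permutations of 8 with no fixed point.
D(8) = 8! · (1 − 1/1! + 1/2! − ··· + (−1)^8/8!) = 14833.
P = 14833/40320 = 2119/5760.

2119/5760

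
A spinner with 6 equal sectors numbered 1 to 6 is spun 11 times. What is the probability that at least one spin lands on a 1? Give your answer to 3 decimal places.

0.865

P(no spin lands on a 1) = (5/6)^11 ≈ 0.135.
P(at least one) = 1 − 0.135 = 0.865.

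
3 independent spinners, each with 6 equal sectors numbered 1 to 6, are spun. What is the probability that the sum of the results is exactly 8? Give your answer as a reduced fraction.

7/72

There are 6^3 = 216 equally likely outcomes.
The number of ordered 3-tuples from {1,…,6} summing to 8 is 21.
P(sum = 8) = 21/216 = 7/72.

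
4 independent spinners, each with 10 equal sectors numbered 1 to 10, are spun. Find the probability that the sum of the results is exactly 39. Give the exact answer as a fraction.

1/2500

There are 10^4 = 10000 equally likely outcomes.
The number of ordered 4-tuples from {1,…,10} summing to 39 is 4.
P(sum = 39) = 4/10000 = 1/2500.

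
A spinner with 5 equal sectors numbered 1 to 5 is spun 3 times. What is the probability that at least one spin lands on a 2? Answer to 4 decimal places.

P(no spin lands on a 2) = (4/5)^3 ≈ 0.5120.
P(at least one) = 1 − 0.5120 = 0.4880.

0.4880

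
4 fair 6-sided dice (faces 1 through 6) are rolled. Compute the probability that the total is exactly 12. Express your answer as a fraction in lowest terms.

125/1296

There are 6^4 = 1296 equally likely outcomes.
The number of ordered 4-tuples from {1,…,6} summing to 12 is 125.
P(sum = 12) = 125/1296.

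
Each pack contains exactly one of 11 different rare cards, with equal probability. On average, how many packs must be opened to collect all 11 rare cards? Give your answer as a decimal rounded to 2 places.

33.22

After i distinct types are collected, each trial gives a new one with probability (11−i)/11, so the expected wait for the next new type is 11/(11−i).
E = 11/11 + 11/10 + 11/9 + 11/8 + 11/7 + 11/6 + 11/5 + 11/4 + 11/3 + 11/2 + 11/1 = 83711/2520 ≈ 33.22.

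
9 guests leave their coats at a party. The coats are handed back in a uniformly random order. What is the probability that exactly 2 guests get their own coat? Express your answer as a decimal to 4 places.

Choose which 2 of the 9 are fixed: C(9,2) = 36 ways.
The remaining 7 must have no fixed point: D(7) = 1854.
P = 36·1854/362880 = 103/560 ≈ 0.1839.

0.1839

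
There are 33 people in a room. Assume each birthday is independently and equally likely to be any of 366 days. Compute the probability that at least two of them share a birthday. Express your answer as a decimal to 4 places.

0.7740

It's easier to compute the probability that all 33 are distinct.
P(all distinct) = 366/366 · 365/366 · ··· · 334/366 ≈ 0.2260.
So the probability of at least one match is 1 − 0.2260 = 0.7740.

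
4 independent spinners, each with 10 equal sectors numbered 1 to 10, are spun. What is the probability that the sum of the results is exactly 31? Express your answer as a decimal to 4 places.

0.0220

There are 10^4 = 10000 equally likely outcomes.
The number of ordered 4-tuples from {1,…,10} summing to 31 is 220.
P(sum = 31) = 220/10000 = 11/500 ≈ 0.0220.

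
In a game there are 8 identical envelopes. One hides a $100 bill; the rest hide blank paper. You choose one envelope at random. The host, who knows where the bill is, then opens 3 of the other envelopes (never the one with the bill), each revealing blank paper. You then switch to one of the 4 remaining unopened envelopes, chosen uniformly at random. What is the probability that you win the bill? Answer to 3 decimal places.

Your original envelope holds the bill with probability 1/8, so the other 7 collectively hold it with probability 7/8.
The host can always find 3 empty envelopes to open, so the reveals don't change that 7/8; it is now spread over the 4 remaining unopened envelopes.
P(win by switching) = (7/8) · (1/4) = 7/32 ≈ 0.219.

0.219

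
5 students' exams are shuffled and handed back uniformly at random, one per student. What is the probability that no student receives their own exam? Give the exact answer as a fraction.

11/30

This is the derangement probability: permutations of 5 with no fixed point.
D(5) = 5! · (1 − 1/1! + 1/2! − ··· + (−1)^5/5!) = 44.
P = 44/120 = 11/30.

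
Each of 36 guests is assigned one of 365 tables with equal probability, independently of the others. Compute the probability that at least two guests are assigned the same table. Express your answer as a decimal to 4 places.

It's easier to compute the probability that all 36 are distinct.
P(all distinct) = 365/365 · 364/365 · ··· · 330/365 ≈ 0.1678.
So the probability of at least one match is 1 − 0.1678 = 0.8322.

0.8322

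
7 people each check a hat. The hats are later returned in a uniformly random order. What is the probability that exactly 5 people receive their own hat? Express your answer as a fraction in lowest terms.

1/240

Choose which 5 of the 7 are fixed: C(7,5) = 21 ways.
The remaining 2 must have no fixed point: D(2) = 1.
P = 21·1/5040 = 1/240.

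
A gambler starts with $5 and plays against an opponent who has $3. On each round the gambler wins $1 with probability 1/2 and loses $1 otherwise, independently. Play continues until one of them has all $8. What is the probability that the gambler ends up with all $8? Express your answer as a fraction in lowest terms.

With a fair step, P(i) = ½P(i−1) + ½P(i+1) with P(0)=0, P(8)=1 has the linear solution P(i) = i/8.
P(5) = 5/8.

5/8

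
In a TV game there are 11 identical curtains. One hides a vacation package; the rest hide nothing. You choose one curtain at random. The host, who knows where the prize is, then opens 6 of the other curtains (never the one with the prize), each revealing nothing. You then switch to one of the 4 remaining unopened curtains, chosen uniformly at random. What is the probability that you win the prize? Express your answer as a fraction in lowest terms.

Your original curtain holds the prize with probability 1/11, so the other 10 collectively hold it with probability 10/11.
The host can always find 6 empty curtains to open, so the reveals don't change that 10/11; it is now spread over the 4 remaining unopened curtains.
P(win by switching) = (10/11) · (1/4) = 5/22.

5/22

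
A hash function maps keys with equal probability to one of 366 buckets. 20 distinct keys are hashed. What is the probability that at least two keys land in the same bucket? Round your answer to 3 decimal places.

It's easier to compute the probability that all 20 are distinct.
P(all distinct) = 366/366 · 365/366 · ··· · 347/366 ≈ 0.589.
So the probability of at least one match is 1 − 0.589 = 0.411.

0.411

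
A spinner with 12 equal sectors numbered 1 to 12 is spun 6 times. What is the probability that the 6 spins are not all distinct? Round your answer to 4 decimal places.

P(all 6 different) = 12/12 · 11/12 · ··· · 7/12 ≈ 0.2228.
P(at least two equal) = 1 − 0.2228 = 0.7772.

0.7772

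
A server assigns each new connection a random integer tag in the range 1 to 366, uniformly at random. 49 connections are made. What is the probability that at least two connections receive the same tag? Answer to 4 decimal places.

0.9654

It's easier to compute the probability that all 49 are distinct.
P(all distinct) = 366/366 · 365/366 · ··· · 318/366 ≈ 0.0346.
So the probability of at least one match is 1 − 0.0346 = 0.9654.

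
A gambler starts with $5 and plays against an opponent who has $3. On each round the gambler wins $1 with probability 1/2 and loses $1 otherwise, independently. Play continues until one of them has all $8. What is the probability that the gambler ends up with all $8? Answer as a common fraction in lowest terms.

With a fair step, P(i) = ½P(i−1) + ½P(i+1) with P(0)=0, P(8)=1 has the linear solution P(i) = i/8.
P(5) = 5/8.

5/8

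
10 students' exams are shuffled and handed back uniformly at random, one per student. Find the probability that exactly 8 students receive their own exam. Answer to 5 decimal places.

Choose which 8 of the 10 are fixed: C(10,8) = 45 ways.
The remaining 2 must have no fixed point: D(2) = 1.
P = 45·1/3628800 = 1/80640 ≈ 0.00001.

0.00001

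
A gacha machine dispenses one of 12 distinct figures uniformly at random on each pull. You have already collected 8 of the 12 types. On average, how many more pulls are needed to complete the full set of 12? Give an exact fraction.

25

Starting from 8 distinct types, each trial gives a new one with probability (12−i)/12 when i types are held, so the wait for the next new type is 12/(12−i).
E = 12/4 + 12/3 + 12/2 + 12/1 = 25.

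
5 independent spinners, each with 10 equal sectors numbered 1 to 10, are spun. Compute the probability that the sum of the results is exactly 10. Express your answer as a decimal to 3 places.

There are 10^5 = 100000 equally likely outcomes.
The number of ordered 5-tuples from {1,…,10} summing to 10 is 126.
P(sum = 10) = 126/100000 = 63/50000 ≈ 0.001.

0.001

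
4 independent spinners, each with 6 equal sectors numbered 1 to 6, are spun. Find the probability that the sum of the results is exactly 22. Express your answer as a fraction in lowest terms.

There are 6^4 = 1296 equally likely outcomes.
The number of ordered 4-tuples from {1,…,6} summing to 22 is 10.
P(sum = 22) = 10/1296 = 5/648.

5/648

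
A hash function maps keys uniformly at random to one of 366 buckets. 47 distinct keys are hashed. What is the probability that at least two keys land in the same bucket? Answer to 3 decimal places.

It's easier to compute the probability that all 47 are distinct.
P(all distinct) = 366/366 · 365/366 · ··· · 320/366 ≈ 0.046.
So the probability of at least one match is 1 − 0.046 = 0.954.

0.954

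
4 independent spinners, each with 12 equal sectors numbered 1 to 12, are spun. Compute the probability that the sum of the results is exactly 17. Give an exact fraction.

17/648

There are 12^4 = 20736 equally likely outcomes.
The number of ordered 4-tuples from {1,…,12} summing to 17 is 544.
P(sum = 17) = 544/20736 = 17/648.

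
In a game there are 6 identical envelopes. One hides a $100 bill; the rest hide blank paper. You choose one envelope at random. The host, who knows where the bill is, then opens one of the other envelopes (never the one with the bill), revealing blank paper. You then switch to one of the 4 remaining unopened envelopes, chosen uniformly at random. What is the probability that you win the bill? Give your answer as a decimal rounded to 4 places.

Your original envelope holds the bill with probability 1/6, so the other 5 collectively hold it with probability 5/6.
The host can always find an empty envelope to open, so this doesn't change that 5/6; it is now spread over the 4 remaining unopened envelopes.
P(win by switching) = (5/6) · (1/4) = 5/24 ≈ 0.2083.

0.2083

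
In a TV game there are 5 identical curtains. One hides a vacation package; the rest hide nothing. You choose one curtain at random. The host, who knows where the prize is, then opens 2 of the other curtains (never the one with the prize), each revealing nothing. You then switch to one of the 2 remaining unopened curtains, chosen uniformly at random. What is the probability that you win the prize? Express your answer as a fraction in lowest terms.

Your original curtain holds the prize with probability 1/5, so the other 4 collectively hold it with probability 4/5.
The host can always find 2 empty curtains to open, so the reveals don't change that 4/5; it is now spread over the 2 remaining unopened curtains.
P(win by switching) = (4/5) · (1/2) = 2/5.

2/5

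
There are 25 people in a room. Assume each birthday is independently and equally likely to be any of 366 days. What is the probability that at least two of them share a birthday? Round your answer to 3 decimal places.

It's easier to compute the probability that all 25 are distinct.
P(all distinct) = 366/366 · 365/366 · ··· · 342/366 ≈ 0.432.
So the probability of at least one match is 1 − 0.432 = 0.568.

0.568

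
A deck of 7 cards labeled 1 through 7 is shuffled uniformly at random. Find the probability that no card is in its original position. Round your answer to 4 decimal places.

0.3679

This is the derangement probability: permutations of 7 with no fixed point.
D(7) = 7! · (1 − 1/1! + 1/2! − ··· + (−1)^7/7!) = 1854.
P = 1854/5040 = 103/280 ≈ 0.3679.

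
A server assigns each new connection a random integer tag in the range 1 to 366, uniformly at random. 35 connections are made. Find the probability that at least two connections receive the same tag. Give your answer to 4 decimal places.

It's easier to compute the probability that all 35 are distinct.
P(all distinct) = 366/366 · 365/366 · ··· · 332/366 ≈ 0.1865.
So the probability of at least one match is 1 − 0.1865 = 0.8135.

0.8135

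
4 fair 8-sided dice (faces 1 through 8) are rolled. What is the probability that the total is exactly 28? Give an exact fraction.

35/4096

There are 8^4 = 4096 equally likely outcomes.
The number of ordered 4-tuples from {1,…,8} summing to 28 is 35.
P(sum = 28) = 35/4096.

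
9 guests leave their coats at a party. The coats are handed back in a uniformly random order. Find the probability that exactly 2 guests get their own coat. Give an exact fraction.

Choose which 2 of the 9 are fixed: C(9,2) = 36 ways.
The remaining 7 must have no fixed point: D(7) = 1854.
P = 36·1854/362880 = 103/560.

103/560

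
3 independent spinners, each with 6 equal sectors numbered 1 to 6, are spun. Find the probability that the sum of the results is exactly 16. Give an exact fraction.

There are 6^3 = 216 equally likely outcomes.
The number of ordered 3-tuples from {1,…,6} summing to 16 is 6.
P(sum = 16) = 6/216 = 1/36.

1/36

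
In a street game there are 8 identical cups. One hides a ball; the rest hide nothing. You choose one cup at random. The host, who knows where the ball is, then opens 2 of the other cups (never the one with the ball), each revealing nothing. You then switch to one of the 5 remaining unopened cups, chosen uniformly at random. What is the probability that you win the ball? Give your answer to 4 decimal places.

Your original cup holds the ball with probability 1/8, so the other 7 collectively hold it with probability 7/8.
The host can always find 2 empty cups to open, so the reveals don't change that 7/8; it is now spread over the 5 remaining unopened cups.
P(win by switching) = (7/8) · (1/5) = 7/40 ≈ 0.1750.

0.1750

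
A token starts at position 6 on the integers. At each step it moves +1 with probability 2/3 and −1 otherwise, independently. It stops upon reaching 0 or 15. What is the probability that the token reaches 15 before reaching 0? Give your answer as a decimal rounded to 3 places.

Let r = q/p = (1/3)/(2/3) = 1/2. The recurrence P(i) = p·P(i+1) + q·P(i−1) with P(0)=0, P(15)=1 gives P(i) = (1 − r^i)/(1 − r^15).
P(6) = (1 − (1/2)^6) / (1 − (1/2)^15) = 4608/4681 ≈ 0.984.

0.984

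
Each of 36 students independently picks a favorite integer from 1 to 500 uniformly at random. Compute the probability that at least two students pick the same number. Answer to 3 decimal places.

0.725

It's easier to compute the probability that all 36 are distinct.
P(all distinct) = 500/500 · 499/500 · ··· · 465/500 ≈ 0.275.
So the probability of at least one match is 1 − 0.275 = 0.725.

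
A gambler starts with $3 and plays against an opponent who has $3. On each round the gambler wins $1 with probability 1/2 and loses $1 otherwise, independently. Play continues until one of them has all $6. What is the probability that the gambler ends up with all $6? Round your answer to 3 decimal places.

0.500

With a fair step, P(i) = ½P(i−1) + ½P(i+1) with P(0)=0, P(6)=1 has the linear solution P(i) = i/6.
P(3) = 3/6 = 1/2 ≈ 0.500.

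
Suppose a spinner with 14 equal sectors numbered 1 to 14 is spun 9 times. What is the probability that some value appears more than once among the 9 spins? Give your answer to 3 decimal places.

0.965

P(all 9 different) = 14/14 · 13/14 · ··· · 6/14 ≈ 0.035.
P(at least two equal) = 1 − 0.035 = 0.965.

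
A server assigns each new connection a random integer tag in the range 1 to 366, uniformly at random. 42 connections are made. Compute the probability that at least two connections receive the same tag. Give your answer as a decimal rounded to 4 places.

It's easier to compute the probability that all 42 are distinct.
P(all distinct) = 366/366 · 365/366 · ··· · 325/366 ≈ 0.0866.
So the probability of at least one match is 1 − 0.0866 = 0.9134.

0.9134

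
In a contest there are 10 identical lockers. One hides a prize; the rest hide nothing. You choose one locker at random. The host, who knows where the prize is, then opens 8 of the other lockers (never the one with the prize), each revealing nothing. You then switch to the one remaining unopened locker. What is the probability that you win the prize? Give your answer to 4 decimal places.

0.9000

Your original locker holds the prize with probability 1/10, so the other 9 collectively hold it with probability 9/10.
The host can always find 8 empty lockers to open, so the reveals don't change that 9/10; it is now spread over the 1 remaining unopened locker.
P(win by switching) = (9/10) · (1/1) = 9/10 ≈ 0.9000.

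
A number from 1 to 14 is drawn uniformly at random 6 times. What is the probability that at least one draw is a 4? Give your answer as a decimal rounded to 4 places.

P(no draw is a 4) = (13/14)^6 ≈ 0.6410.
P(at least one) = 1 − 0.6410 = 0.3590.

0.3590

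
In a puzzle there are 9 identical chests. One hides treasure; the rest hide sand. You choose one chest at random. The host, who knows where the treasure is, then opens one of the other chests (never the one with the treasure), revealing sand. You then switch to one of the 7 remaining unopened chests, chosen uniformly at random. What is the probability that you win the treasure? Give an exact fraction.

Your original chest holds the treasure with probability 1/9, so the other 8 collectively hold it with probability 8/9.
The host can always find an empty chest to open, so this doesn't change that 8/9; it is now spread over the 7 remaining unopened chests.
P(win by switching) = (8/9) · (1/7) = 8/63.

8/63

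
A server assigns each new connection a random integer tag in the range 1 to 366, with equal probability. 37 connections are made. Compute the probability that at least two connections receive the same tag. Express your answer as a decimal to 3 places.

It's easier to compute the probability that all 37 are distinct.
P(all distinct) = 366/366 · 365/366 · ··· · 330/366 ≈ 0.152.
So the probability of at least one match is 1 − 0.152 = 0.848.

0.848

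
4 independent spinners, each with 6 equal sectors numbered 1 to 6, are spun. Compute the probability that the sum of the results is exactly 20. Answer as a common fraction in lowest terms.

35/1296

There are 6^4 = 1296 equally likely outcomes.
The number of ordered 4-tuples from {1,…,6} summing to 20 is 35.
P(sum = 20) = 35/1296.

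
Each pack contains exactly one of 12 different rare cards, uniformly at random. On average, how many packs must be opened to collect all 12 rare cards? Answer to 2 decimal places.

After i distinct types are collected, each trial gives a new one with probability (12−i)/12, so the expected wait for the next new type is 12/(12−i).
E = 12/12 + 12/11 + 12/10 + 12/9 + 12/8 + 12/7 + 12/6 + 12/5 + 12/4 + 12/3 + 12/2 + 12/1 = 86021/2310 ≈ 37.24.

37.24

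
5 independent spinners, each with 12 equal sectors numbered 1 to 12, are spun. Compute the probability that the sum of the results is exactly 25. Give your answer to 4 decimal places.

There are 12^5 = 248832 equally likely outcomes.
The number of ordered 5-tuples from {1,…,12} summing to 25 is 8151.
P(sum = 25) = 8151/248832 = 2717/82944 ≈ 0.0328.

0.0328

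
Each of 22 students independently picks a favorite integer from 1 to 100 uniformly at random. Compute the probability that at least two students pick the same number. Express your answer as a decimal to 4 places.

It's easier to compute the probability that all 22 are distinct.
P(all distinct) = 100/100 · 99/100 · ··· · 79/100 ≈ 0.0824.
So the probability of at least one match is 1 − 0.0824 = 0.9176.

0.9176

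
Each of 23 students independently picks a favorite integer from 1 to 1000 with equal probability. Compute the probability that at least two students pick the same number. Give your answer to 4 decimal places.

0.2250

It's easier to compute the probability that all 23 are distinct.
P(all distinct) = 1000/1000 · 999/1000 · ··· · 978/1000 ≈ 0.7750.
So the probability of at least one match is 1 − 0.7750 = 0.2250.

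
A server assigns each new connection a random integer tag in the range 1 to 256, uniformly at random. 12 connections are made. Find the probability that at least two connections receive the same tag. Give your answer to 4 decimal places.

It's easier to compute the probability that all 12 are distinct.
P(all distinct) = 256/256 · 255/256 · ··· · 245/256 ≈ 0.7697.
So the probability of at least one match is 1 − 0.7697 = 0.2303.

0.2303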